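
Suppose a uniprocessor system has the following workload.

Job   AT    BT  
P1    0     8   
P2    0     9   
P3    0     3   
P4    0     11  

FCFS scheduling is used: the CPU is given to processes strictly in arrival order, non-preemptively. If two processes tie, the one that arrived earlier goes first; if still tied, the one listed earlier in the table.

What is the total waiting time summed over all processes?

45

Schedule: | P1 0-8 | P2 8-17 | P3 17-20 | P4 20-31 |
Completion: P1=8  P2=17  P3=20  P4=31
Turnaround (C−A): P1=8  P2=17  P3=20  P4=31
Waiting = turnaround − burst: P1=0, P2=8, P3=17, P4=20
Total waiting = 0 + 8 + 17 + 20 = 45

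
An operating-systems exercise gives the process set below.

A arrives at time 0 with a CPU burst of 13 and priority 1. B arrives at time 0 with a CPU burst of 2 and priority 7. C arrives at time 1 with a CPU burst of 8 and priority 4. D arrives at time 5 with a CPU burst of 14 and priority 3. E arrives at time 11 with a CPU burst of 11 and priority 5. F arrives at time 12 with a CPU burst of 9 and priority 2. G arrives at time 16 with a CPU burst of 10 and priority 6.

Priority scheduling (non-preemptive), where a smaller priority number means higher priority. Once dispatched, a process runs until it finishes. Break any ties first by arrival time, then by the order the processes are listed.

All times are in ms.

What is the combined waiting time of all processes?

Schedule: | A 0-13 | F 13-22 | D 22-36 | C 36-44 | E 44-55 | G 55-65 | B 65-67 |
Completion: A=13  B=67  C=44  D=36  E=55  F=22  G=65
Turnaround (C−A): A=13  B=67  C=43  D=31  E=44  F=10  G=49
Waiting = turnaround − burst: A=0, B=65, C=35, D=17, E=33, F=1, G=39
Total waiting = 0 + 65 + 35 + 17 + 33 + 1 + 39 = 190

190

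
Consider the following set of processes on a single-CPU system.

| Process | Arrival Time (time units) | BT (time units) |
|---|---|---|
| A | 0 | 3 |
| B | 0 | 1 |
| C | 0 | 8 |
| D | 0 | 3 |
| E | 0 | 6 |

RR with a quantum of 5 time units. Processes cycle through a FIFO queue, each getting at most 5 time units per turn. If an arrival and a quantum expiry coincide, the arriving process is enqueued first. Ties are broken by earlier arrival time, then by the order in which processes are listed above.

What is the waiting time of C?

12

Schedule: | A 0-3 | B 3-4 | C 4-9 | D 9-12 | E 12-17 | C 17-20 | E 20-21 |
Completion: A=3  B=4  C=20  D=12  E=21
Turnaround (C−A): A=3  B=4  C=20  D=12  E=21
Waiting(C) = turnaround − burst = 20 − 8 = 12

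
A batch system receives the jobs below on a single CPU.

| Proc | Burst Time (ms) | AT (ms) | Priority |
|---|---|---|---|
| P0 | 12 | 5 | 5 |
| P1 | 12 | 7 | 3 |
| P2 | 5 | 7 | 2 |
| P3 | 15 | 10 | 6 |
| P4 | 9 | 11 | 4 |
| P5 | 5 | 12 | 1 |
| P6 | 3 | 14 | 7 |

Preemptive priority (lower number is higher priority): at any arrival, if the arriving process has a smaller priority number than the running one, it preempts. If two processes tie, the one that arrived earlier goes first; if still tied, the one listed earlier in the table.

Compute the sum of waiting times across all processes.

146

Schedule: | idle 0-5 | P0 5-7 | P2 7-12 | P5 12-17 | P1 17-29 | P4 29-38 | P0 38-48 | P3 48-63 | P6 63-66 |
Completion: P0=48  P1=29  P2=12  P3=63  P4=38  P5=17  P6=66
Turnaround (C−A): P0=43  P1=22  P2=5  P3=53  P4=27  P5=5  P6=52
Waiting = turnaround − burst: P0=31, P1=10, P2=0, P3=38, P4=18, P5=0, P6=49
Total waiting = 31 + 10 + 0 + 38 + 18 + 0 + 49 = 146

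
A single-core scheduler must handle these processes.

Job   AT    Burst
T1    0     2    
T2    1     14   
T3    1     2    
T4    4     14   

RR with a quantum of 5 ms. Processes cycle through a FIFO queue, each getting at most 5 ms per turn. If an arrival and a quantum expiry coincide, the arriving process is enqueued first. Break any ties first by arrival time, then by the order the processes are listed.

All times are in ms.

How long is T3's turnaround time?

8

Timeline: | T1 0-2 | T2 2-7 | T3 7-9 | T4 9-14 | T2 14-19 | T4 19-24 | T2 24-28 | T4 28-32 |
Completion: T1=2  T2=28  T3=9  T4=32
Turnaround (C−A): T1=2  T2=27  T3=8  T4=28
Turnaround(T3) = completion − arrival = 9 − 1 = 8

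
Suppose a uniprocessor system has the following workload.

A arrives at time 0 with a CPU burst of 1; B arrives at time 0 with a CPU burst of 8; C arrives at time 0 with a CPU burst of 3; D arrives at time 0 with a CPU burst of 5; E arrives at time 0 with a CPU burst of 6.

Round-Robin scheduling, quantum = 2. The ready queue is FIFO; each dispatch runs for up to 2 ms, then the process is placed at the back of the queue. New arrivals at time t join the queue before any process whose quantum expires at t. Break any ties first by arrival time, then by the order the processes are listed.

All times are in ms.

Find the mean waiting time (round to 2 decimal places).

10.60

Schedule: | A 0-1 | B 1-3 | C 3-5 | D 5-7 | E 7-9 | B 9-11 | C 11-12 | D 12-14 | E 14-16 | B 16-18 | D 18-19 | E 19-21 | B 21-23 |
Completion: A=1  B=23  C=12  D=19  E=21
Waiting times: A=0, B=15, C=9, D=14, E=15
Average waiting = (0+15+9+14+15) / 5 = 53/5 = 10.60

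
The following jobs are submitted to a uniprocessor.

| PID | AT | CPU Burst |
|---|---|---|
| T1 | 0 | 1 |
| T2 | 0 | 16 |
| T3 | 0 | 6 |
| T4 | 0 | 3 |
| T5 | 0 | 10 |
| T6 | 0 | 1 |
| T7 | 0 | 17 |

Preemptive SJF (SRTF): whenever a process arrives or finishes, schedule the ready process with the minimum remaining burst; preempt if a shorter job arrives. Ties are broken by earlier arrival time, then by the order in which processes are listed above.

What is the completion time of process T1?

Timeline: | T1 0-1 | T6 1-2 | T4 2-5 | T3 5-11 | T5 11-21 | T2 21-37 | T7 37-54 |
Completion: T1=1  T2=37  T3=11  T4=5  T5=21  T6=2  T7=54
Turnaround (C−A): T1=1  T2=37  T3=11  T4=5  T5=21  T6=2  T7=54

1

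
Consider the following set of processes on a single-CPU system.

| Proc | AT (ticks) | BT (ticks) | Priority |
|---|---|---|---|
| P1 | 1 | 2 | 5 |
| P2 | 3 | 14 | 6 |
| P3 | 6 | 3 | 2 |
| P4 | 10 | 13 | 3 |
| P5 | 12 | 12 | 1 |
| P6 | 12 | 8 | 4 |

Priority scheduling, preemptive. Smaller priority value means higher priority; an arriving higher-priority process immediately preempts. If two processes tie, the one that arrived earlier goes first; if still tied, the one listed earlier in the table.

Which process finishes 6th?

Timeline: | idle 0-1 | P1 1-3 | P2 3-6 | P3 6-9 | P2 9-10 | P4 10-12 | P5 12-24 | P4 24-35 | P6 35-43 | P2 43-53 |
Completion: P1=3  P2=53  P3=9  P4=35  P5=24  P6=43
Turnaround (C−A): P1=2  P2=50  P3=3  P4=25  P5=12  P6=31
Finish order: P1 → P3 → P5 → P4 → P6 → P2

P2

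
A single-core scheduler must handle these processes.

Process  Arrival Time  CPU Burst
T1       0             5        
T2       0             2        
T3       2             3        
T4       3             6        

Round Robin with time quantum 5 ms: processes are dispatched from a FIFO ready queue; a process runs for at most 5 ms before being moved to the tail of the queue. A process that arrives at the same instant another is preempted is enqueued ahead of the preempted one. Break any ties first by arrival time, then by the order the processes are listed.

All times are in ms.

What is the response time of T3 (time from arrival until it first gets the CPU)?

5

Schedule: | T1 0-5 | T2 5-7 | T3 7-10 | T4 10-16 |
Completion: T1=5  T2=7  T3=10  T4=16
Response(T3) = first start − arrival = 7 − 2 = 5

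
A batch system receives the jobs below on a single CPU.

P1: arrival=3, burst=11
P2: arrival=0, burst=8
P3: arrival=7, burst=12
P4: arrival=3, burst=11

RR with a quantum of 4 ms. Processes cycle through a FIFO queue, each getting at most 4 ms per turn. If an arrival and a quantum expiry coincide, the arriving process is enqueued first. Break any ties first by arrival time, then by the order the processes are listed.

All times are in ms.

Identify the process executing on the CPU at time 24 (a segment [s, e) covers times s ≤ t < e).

P4

Gantt: | P2 0-4 | P1 4-8 | P4 8-12 | P2 12-16 | P3 16-20 | P1 20-24 | P4 24-28 | P3 28-32 | P1 32-35 | P4 35-38 | P3 38-42 |
Completion: P1=35  P2=16  P3=42  P4=38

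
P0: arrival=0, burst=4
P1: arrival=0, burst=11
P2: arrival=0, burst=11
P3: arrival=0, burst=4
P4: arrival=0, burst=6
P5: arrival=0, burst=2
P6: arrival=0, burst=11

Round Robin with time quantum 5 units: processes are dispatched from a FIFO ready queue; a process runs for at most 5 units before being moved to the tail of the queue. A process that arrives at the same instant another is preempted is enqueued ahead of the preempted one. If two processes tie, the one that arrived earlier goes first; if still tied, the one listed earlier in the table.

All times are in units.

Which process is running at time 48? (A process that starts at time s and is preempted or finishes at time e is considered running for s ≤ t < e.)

P6

Schedule: | P0 0-4 | P1 4-9 | P2 9-14 | P3 14-18 | P4 18-23 | P5 23-25 | P6 25-30 | P1 30-35 | P2 35-40 | P4 40-41 | P6 41-46 | P1 46-47 | P2 47-48 | P6 48-49 |
Completion: P0=4  P1=47  P2=48  P3=18  P4=41  P5=25  P6=49
Turnaround (C−A): P0=4  P1=47  P2=48  P3=18  P4=41  P5=25  P6=49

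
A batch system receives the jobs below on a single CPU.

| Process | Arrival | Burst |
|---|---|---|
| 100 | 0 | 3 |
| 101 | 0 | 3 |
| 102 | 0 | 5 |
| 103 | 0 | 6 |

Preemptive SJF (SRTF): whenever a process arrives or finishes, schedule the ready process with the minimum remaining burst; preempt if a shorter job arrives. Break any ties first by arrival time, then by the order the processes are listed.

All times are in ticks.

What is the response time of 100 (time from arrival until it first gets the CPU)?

Timeline: | 100 0-3 | 101 3-6 | 102 6-11 | 103 11-17 |
Completion: 100=3  101=6  102=11  103=17
Response(100) = first start − arrival = 0 − 0 = 0

0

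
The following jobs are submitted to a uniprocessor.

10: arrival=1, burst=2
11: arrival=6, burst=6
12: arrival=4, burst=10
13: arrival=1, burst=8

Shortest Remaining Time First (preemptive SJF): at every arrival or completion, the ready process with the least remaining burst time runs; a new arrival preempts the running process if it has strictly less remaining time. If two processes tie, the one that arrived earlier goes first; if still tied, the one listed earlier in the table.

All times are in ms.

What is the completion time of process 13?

Gantt: | idle 0-1 | 10 1-3 | 13 3-11 | 11 11-17 | 12 17-27 |
Completion: 10=3  11=17  12=27  13=11
Turnaround (C−A): 10=2  11=11  12=23  13=10

11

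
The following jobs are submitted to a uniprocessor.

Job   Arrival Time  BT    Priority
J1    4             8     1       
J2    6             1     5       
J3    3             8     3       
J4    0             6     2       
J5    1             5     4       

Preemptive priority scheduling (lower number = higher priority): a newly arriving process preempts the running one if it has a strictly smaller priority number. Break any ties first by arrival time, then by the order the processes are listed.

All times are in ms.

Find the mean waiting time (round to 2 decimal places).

Timeline: | J4 0-4 | J1 4-12 | J4 12-14 | J3 14-22 | J5 22-27 | J2 27-28 |
Completion: J1=12  J2=28  J3=22  J4=14  J5=27
Turnaround (C−A): J1=8  J2=22  J3=19  J4=14  J5=26
Waiting times: J1=0, J2=21, J3=11, J4=8, J5=21
Average waiting = (0+21+11+8+21) / 5 = 61/5 = 12.20

12.20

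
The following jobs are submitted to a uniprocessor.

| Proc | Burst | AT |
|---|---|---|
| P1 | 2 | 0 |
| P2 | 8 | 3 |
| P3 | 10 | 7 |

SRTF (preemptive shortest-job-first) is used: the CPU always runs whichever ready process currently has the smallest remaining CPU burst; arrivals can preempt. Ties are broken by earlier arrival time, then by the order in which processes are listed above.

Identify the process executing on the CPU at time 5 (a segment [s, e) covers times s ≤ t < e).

Schedule: | P1 0-2 | idle 2-3 | P2 3-11 | P3 11-21 |
Completion: P1=2  P2=11  P3=21
Turnaround (C−A): P1=2  P2=8  P3=14

P2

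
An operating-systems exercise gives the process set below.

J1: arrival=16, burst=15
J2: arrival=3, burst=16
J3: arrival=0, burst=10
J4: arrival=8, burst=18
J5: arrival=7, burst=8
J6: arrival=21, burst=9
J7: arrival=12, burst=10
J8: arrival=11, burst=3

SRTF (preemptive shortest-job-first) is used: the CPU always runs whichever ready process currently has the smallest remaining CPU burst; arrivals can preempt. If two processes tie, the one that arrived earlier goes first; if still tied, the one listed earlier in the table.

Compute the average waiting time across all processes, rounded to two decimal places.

20.38

Gantt: | J3 0-10 | J5 10-11 | J8 11-14 | J5 14-21 | J6 21-30 | J7 30-40 | J1 40-55 | J2 55-71 | J4 71-89 |
Completion: J1=55  J2=71  J3=10  J4=89  J5=21  J6=30  J7=40  J8=14
Turnaround (C−A): J1=39  J2=68  J3=10  J4=81  J5=14  J6=9  J7=28  J8=3
Waiting times: J1=24, J2=52, J3=0, J4=63, J5=6, J6=0, J7=18, J8=0
Average waiting = (24+52+0+63+6+0+18+0) / 8 = 163/8 = 20.38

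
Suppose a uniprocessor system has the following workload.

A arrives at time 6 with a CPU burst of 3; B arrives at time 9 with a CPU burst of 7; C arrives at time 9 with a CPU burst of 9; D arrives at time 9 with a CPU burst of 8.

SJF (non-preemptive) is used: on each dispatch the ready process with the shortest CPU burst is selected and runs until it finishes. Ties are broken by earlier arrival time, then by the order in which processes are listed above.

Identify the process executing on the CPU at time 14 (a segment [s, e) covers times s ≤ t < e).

Gantt: | idle 0-6 | A 6-9 | B 9-16 | D 16-24 | C 24-33 |
Completion: A=9  B=16  C=33  D=24

B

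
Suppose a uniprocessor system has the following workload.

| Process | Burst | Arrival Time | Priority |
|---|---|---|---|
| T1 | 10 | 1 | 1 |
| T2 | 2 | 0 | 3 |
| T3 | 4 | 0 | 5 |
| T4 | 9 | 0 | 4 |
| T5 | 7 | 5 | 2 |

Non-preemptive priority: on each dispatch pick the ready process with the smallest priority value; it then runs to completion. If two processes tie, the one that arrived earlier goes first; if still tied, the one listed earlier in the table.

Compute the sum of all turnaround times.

Gantt: | T2 0-2 | T1 2-12 | T5 12-19 | T4 19-28 | T3 28-32 |
Completion: T1=12  T2=2  T3=32  T4=28  T5=19
Turnaround (C−A): T1=11  T2=2  T3=32  T4=28  T5=14
Turnaround = completion − arrival: T1=11, T2=2, T3=32, T4=28, T5=14
Total turnaround = 11 + 2 + 32 + 28 + 14 = 87

87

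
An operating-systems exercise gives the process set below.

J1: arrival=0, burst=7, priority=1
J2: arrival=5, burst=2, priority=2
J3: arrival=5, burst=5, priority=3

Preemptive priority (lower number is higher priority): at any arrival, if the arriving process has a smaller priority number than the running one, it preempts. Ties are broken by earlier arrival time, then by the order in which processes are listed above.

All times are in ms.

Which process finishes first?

Schedule: | J1 0-7 | J2 7-9 | J3 9-14 |
Completion: J1=7  J2=9  J3=14
Turnaround (C−A): J1=7  J2=4  J3=9
Finish order: J1 → J2 → J3

J1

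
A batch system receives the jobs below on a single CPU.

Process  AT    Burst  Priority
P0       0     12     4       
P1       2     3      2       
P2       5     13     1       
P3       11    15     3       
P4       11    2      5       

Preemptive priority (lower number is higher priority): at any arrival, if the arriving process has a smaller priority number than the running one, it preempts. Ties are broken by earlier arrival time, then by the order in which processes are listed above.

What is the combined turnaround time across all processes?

115

Timeline: | P0 0-2 | P1 2-5 | P2 5-18 | P3 18-33 | P0 33-43 | P4 43-45 |
Completion: P0=43  P1=5  P2=18  P3=33  P4=45
Turnaround (C−A): P0=43  P1=3  P2=13  P3=22  P4=34
Turnaround = completion − arrival: P0=43, P1=3, P2=13, P3=22, P4=34
Total turnaround = 43 + 3 + 13 + 22 + 34 = 115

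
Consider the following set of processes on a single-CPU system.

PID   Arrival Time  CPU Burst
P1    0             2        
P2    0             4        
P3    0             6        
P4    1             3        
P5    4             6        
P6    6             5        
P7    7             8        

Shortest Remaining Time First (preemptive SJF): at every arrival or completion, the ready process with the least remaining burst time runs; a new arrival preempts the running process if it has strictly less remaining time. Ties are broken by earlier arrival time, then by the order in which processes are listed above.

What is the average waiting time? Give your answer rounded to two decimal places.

Schedule: | P1 0-2 | P4 2-5 | P2 5-9 | P6 9-14 | P3 14-20 | P5 20-26 | P7 26-34 |
Completion: P1=2  P2=9  P3=20  P4=5  P5=26  P6=14  P7=34
Waiting times: P1=0, P2=5, P3=14, P4=1, P5=16, P6=3, P7=19
Average waiting = (0+5+14+1+16+3+19) / 7 = 58/7 = 8.29

8.29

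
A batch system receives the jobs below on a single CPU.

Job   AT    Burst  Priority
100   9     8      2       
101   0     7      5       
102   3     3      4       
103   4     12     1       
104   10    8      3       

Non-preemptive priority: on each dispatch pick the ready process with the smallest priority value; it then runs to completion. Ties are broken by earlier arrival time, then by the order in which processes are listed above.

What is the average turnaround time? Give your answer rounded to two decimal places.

Timeline: | 101 0-7 | 103 7-19 | 100 19-27 | 104 27-35 | 102 35-38 |
Completion: 100=27  101=7  102=38  103=19  104=35
Turnaround (C−A): 100=18  101=7  102=35  103=15  104=25
Turnaround times: 100=18, 101=7, 102=35, 103=15, 104=25
Average turnaround = (18+7+35+15+25) / 5 = 100/5 = 20.00

20.00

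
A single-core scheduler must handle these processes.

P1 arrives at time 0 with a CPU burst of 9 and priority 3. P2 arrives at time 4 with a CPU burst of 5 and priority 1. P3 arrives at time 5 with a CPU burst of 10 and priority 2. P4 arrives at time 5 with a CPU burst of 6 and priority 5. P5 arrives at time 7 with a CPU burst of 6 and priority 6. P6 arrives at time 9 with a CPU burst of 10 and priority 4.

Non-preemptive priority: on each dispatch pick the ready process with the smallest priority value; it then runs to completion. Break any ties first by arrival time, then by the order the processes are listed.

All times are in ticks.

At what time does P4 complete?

Gantt: | P1 0-9 | P2 9-14 | P3 14-24 | P6 24-34 | P4 34-40 | P5 40-46 |
Completion: P1=9  P2=14  P3=24  P4=40  P5=46  P6=34

40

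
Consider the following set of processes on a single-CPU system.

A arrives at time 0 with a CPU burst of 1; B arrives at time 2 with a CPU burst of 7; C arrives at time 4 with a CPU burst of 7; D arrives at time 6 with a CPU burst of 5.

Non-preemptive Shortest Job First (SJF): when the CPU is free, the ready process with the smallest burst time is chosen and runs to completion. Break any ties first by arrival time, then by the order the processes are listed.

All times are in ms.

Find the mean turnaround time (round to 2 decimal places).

8.25

Schedule: | A 0-1 | idle 1-2 | B 2-9 | D 9-14 | C 14-21 |
Completion: A=1  B=9  C=21  D=14
Turnaround (C−A): A=1  B=7  C=17  D=8
Turnaround times: A=1, B=7, C=17, D=8
Average turnaround = (1+7+17+8) / 4 = 33/4 = 8.25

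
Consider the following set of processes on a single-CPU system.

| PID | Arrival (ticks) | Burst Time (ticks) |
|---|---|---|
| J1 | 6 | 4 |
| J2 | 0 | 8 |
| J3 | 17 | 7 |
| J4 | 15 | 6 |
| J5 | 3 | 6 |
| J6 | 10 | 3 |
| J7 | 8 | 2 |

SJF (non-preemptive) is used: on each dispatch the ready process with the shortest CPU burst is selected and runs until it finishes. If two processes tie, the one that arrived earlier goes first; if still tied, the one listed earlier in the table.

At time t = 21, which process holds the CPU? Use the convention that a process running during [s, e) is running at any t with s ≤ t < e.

J5

Timeline: | J2 0-8 | J7 8-10 | J6 10-13 | J1 13-17 | J5 17-23 | J4 23-29 | J3 29-36 |
Completion: J1=17  J2=8  J3=36  J4=29  J5=23  J6=13  J7=10
Turnaround (C−A): J1=11  J2=8  J3=19  J4=14  J5=20  J6=3  J7=2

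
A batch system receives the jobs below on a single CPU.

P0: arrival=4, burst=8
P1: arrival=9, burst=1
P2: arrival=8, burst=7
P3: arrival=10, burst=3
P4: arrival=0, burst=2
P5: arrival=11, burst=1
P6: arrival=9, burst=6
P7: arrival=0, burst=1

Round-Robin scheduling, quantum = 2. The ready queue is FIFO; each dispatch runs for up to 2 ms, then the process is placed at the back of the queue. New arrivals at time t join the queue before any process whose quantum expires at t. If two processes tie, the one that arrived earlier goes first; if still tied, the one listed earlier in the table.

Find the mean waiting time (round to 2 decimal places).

Schedule: | P4 0-2 | P7 2-3 | idle 3-4 | P0 4-8 | P2 8-10 | P0 10-12 | P1 12-13 | P6 13-15 | P3 15-17 | P2 17-19 | P5 19-20 | P0 20-22 | P6 22-24 | P3 24-25 | P2 25-27 | P6 27-29 | P2 29-30 |
Completion: P0=22  P1=13  P2=30  P3=25  P4=2  P5=20  P6=29  P7=3
Waiting times: P0=10, P1=3, P2=15, P3=12, P4=0, P5=8, P6=14, P7=2
Average waiting = (10+3+15+12+0+8+14+2) / 8 = 64/8 = 8.00

8.00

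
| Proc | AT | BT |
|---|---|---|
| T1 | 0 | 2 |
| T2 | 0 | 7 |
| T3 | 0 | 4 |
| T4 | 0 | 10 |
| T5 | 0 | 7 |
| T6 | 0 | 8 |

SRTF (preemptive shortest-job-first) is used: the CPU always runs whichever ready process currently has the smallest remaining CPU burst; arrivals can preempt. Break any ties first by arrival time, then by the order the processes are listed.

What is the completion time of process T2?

Timeline: | T1 0-2 | T3 2-6 | T2 6-13 | T5 13-20 | T6 20-28 | T4 28-38 |
Completion: T1=2  T2=13  T3=6  T4=38  T5=20  T6=28

13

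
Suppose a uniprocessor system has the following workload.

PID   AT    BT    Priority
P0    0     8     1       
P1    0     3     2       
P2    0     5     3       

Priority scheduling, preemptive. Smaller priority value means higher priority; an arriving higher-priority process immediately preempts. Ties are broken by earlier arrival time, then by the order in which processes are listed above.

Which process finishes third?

Timeline: | P0 0-8 | P1 8-11 | P2 11-16 |
Completion: P0=8  P1=11  P2=16
Finish order: P0 → P1 → P2

P2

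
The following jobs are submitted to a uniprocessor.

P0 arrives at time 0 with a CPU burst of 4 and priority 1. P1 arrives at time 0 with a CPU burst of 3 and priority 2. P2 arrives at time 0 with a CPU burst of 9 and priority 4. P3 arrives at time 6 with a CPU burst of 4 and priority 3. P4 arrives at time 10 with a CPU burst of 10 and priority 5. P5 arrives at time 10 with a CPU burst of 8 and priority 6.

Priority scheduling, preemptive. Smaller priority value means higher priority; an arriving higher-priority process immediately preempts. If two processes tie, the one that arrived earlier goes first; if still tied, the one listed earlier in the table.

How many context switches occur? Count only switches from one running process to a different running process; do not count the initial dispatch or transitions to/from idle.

5

Schedule: | P0 0-4 | P1 4-7 | P3 7-11 | P2 11-20 | P4 20-30 | P5 30-38 |
Completion: P0=4  P1=7  P2=20  P3=11  P4=30  P5=38
Turnaround (C−A): P0=4  P1=7  P2=20  P3=5  P4=20  P5=28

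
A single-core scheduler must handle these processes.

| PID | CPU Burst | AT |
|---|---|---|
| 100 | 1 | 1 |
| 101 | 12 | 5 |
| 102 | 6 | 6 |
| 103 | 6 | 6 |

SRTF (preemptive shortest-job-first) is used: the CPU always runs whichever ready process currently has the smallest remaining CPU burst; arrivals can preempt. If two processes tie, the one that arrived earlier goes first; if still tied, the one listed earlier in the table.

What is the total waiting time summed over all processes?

18

Gantt: | idle 0-1 | 100 1-2 | idle 2-5 | 101 5-6 | 102 6-12 | 103 12-18 | 101 18-29 |
Completion: 100=2  101=29  102=12  103=18
Turnaround (C−A): 100=1  101=24  102=6  103=12
Waiting = turnaround − burst: 100=0, 101=12, 102=0, 103=6
Total waiting = 0 + 12 + 0 + 6 = 18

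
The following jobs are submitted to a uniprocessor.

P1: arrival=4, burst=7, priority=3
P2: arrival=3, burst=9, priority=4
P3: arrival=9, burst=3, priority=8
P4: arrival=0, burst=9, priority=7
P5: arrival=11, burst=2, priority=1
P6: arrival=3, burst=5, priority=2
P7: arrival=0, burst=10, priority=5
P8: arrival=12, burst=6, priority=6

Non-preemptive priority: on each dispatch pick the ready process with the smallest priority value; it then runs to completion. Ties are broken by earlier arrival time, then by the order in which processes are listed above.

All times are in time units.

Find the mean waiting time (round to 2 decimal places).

18.00

Timeline: | P7 0-10 | P6 10-15 | P5 15-17 | P1 17-24 | P2 24-33 | P8 33-39 | P4 39-48 | P3 48-51 |
Completion: P1=24  P2=33  P3=51  P4=48  P5=17  P6=15  P7=10  P8=39
Turnaround (C−A): P1=20  P2=30  P3=42  P4=48  P5=6  P6=12  P7=10  P8=27
Waiting times: P1=13, P2=21, P3=39, P4=39, P5=4, P6=7, P7=0, P8=21
Average waiting = (13+21+39+39+4+7+0+21) / 8 = 144/8 = 18.00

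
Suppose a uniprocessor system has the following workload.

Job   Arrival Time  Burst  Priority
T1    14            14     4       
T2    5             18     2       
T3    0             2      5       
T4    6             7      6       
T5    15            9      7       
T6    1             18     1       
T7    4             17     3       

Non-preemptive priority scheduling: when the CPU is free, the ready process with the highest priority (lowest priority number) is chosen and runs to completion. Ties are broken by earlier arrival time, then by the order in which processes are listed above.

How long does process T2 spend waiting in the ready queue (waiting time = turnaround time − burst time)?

15

Gantt: | T3 0-2 | T6 2-20 | T2 20-38 | T7 38-55 | T1 55-69 | T4 69-76 | T5 76-85 |
Completion: T1=69  T2=38  T3=2  T4=76  T5=85  T6=20  T7=55
Turnaround (C−A): T1=55  T2=33  T3=2  T4=70  T5=70  T6=19  T7=51
Waiting(T2) = turnaround − burst = 33 − 18 = 15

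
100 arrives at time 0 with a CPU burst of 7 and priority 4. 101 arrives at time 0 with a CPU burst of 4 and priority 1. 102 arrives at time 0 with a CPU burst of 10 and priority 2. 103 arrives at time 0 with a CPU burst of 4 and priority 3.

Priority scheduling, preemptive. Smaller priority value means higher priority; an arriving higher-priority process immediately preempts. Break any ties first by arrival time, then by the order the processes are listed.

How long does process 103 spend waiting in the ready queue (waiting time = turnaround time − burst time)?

14

Schedule: | 101 0-4 | 102 4-14 | 103 14-18 | 100 18-25 |
Completion: 100=25  101=4  102=14  103=18
Turnaround (C−A): 100=25  101=4  102=14  103=18
Waiting(103) = turnaround − burst = 18 − 4 = 14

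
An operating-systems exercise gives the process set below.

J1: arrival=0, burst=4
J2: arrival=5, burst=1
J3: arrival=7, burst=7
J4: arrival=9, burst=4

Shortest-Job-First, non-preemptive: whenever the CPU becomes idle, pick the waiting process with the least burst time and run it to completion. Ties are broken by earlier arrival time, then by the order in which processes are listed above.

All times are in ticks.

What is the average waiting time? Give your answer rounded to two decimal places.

Timeline: | J1 0-4 | idle 4-5 | J2 5-6 | idle 6-7 | J3 7-14 | J4 14-18 |
Completion: J1=4  J2=6  J3=14  J4=18
Waiting times: J1=0, J2=0, J3=0, J4=5
Average waiting = (0+0+0+5) / 4 = 5/4 = 1.25

1.25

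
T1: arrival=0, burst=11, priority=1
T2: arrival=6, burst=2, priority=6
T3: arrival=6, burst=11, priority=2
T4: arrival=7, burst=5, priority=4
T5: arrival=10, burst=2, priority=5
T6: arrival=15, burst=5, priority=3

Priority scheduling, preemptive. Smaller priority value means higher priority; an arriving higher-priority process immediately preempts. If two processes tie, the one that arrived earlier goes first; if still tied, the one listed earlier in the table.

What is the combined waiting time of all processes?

82

Timeline: | T1 0-11 | T3 11-22 | T6 22-27 | T4 27-32 | T5 32-34 | T2 34-36 |
Completion: T1=11  T2=36  T3=22  T4=32  T5=34  T6=27
Waiting = turnaround − burst: T1=0, T2=28, T3=5, T4=20, T5=22, T6=7
Total waiting = 0 + 28 + 5 + 20 + 22 + 7 = 82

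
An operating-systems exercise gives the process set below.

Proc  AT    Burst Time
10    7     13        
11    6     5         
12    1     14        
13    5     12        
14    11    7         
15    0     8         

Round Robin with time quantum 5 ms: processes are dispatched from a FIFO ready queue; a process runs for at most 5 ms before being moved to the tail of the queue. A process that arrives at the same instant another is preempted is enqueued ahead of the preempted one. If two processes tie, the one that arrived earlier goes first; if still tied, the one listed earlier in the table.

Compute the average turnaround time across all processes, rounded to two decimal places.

Timeline: | 15 0-5 | 12 5-10 | 13 10-15 | 15 15-18 | 11 18-23 | 10 23-28 | 12 28-33 | 14 33-38 | 13 38-43 | 10 43-48 | 12 48-52 | 14 52-54 | 13 54-56 | 10 56-59 |
Completion: 10=59  11=23  12=52  13=56  14=54  15=18
Turnaround (C−A): 10=52  11=17  12=51  13=51  14=43  15=18
Turnaround times: 10=52, 11=17, 12=51, 13=51, 14=43, 15=18
Average turnaround = (52+17+51+51+43+18) / 6 = 232/6 = 38.67

38.67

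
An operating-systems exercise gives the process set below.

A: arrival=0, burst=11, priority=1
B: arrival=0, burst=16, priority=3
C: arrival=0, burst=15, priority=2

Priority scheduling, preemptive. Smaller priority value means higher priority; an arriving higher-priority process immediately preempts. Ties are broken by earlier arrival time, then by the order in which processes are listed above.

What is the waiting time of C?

11

Gantt: | A 0-11 | C 11-26 | B 26-42 |
Completion: A=11  B=42  C=26
Turnaround (C−A): A=11  B=42  C=26
Waiting(C) = turnaround − burst = 26 − 15 = 11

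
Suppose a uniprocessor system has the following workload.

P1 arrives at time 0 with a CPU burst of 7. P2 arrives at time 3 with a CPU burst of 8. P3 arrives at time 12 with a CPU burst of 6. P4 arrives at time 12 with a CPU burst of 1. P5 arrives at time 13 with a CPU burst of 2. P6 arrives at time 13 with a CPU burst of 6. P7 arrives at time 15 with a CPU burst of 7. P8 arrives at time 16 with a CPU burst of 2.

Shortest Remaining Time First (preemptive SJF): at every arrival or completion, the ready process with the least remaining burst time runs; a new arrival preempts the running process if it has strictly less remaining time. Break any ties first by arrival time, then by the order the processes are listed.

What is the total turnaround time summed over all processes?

Schedule: | P1 0-7 | P2 7-12 | P4 12-13 | P5 13-15 | P2 15-18 | P8 18-20 | P3 20-26 | P6 26-32 | P7 32-39 |
Completion: P1=7  P2=18  P3=26  P4=13  P5=15  P6=32  P7=39  P8=20
Turnaround (C−A): P1=7  P2=15  P3=14  P4=1  P5=2  P6=19  P7=24  P8=4
Turnaround = completion − arrival: P1=7, P2=15, P3=14, P4=1, P5=2, P6=19, P7=24, P8=4
Total turnaround = 7 + 15 + 14 + 1 + 2 + 19 + 24 + 4 = 86

86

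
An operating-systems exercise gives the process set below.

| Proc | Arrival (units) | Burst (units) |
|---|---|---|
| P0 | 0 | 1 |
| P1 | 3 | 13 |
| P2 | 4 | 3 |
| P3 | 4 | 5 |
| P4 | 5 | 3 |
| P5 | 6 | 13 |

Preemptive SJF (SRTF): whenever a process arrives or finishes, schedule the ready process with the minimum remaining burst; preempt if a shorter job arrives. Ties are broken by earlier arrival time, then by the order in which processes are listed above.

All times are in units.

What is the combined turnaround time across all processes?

78

Schedule: | P0 0-1 | idle 1-3 | P1 3-4 | P2 4-7 | P4 7-10 | P3 10-15 | P1 15-27 | P5 27-40 |
Completion: P0=1  P1=27  P2=7  P3=15  P4=10  P5=40
Turnaround (C−A): P0=1  P1=24  P2=3  P3=11  P4=5  P5=34
Turnaround = completion − arrival: P0=1, P1=24, P2=3, P3=11, P4=5, P5=34
Total turnaround = 1 + 24 + 3 + 11 + 5 + 34 = 78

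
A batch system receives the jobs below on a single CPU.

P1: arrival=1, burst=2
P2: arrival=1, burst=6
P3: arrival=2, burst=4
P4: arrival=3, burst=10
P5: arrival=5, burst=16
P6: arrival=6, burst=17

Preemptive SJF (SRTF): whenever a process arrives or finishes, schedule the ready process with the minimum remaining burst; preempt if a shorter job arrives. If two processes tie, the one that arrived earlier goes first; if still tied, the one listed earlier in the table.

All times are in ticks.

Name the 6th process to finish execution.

P6

Timeline: | idle 0-1 | P1 1-3 | P3 3-7 | P2 7-13 | P4 13-23 | P5 23-39 | P6 39-56 |
Completion: P1=3  P2=13  P3=7  P4=23  P5=39  P6=56
Turnaround (C−A): P1=2  P2=12  P3=5  P4=20  P5=34  P6=50
Finish order: P1 → P3 → P2 → P4 → P5 → P6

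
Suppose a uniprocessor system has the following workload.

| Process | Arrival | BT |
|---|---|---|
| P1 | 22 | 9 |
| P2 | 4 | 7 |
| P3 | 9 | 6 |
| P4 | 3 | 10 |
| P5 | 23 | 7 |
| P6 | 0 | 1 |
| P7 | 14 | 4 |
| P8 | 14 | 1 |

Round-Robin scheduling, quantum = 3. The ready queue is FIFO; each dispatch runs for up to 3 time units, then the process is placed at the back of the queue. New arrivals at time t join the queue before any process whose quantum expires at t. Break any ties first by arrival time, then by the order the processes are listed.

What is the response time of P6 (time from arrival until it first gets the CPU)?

0

Timeline: | P6 0-1 | idle 1-3 | P4 3-6 | P2 6-9 | P4 9-12 | P3 12-15 | P2 15-18 | P4 18-21 | P7 21-24 | P8 24-25 | P3 25-28 | P2 28-29 | P4 29-30 | P1 30-33 | P5 33-36 | P7 36-37 | P1 37-40 | P5 40-43 | P1 43-46 | P5 46-47 |
Completion: P1=46  P2=29  P3=28  P4=30  P5=47  P6=1  P7=37  P8=25
Response(P6) = first start − arrival = 0 − 0 = 0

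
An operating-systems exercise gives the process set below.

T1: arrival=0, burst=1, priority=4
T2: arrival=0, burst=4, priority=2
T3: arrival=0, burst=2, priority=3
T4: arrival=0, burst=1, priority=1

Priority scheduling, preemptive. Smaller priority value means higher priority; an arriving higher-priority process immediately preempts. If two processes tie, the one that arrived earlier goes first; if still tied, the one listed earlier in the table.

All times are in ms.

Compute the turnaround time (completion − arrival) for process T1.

8

Timeline: | T4 0-1 | T2 1-5 | T3 5-7 | T1 7-8 |
Completion: T1=8  T2=5  T3=7  T4=1
Turnaround (C−A): T1=8  T2=5  T3=7  T4=1
Turnaround(T1) = completion − arrival = 8 − 0 = 8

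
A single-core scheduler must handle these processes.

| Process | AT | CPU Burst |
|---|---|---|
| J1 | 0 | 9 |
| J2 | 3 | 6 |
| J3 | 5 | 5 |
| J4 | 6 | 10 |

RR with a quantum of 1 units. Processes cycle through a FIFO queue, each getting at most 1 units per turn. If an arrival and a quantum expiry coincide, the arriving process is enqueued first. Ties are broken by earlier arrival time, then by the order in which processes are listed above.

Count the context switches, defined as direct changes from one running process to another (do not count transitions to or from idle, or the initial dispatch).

Gantt: | J1 0-3 | J2 3-4 | J1 4-5 | J2 5-6 | J3 6-7 | J1 7-8 | J4 8-9 | J2 9-10 | J3 10-11 | J1 11-12 | J4 12-13 | J2 13-14 | J3 14-15 | J1 15-16 | J4 16-17 | J2 17-18 | J3 18-19 | J1 19-20 | J4 20-21 | J2 21-22 | J3 22-23 | J1 23-24 | J4 24-30 |
Completion: J1=24  J2=22  J3=23  J4=30
Turnaround (C−A): J1=24  J2=19  J3=18  J4=24

22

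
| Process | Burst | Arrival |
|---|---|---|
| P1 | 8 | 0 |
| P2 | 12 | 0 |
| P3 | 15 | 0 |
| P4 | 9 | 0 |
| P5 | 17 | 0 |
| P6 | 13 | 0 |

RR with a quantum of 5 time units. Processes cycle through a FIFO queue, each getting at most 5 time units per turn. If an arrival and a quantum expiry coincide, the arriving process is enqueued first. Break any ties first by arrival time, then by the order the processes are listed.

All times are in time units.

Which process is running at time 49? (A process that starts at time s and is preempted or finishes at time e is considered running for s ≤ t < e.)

P5

Gantt: | P1 0-5 | P2 5-10 | P3 10-15 | P4 15-20 | P5 20-25 | P6 25-30 | P1 30-33 | P2 33-38 | P3 38-43 | P4 43-47 | P5 47-52 | P6 52-57 | P2 57-59 | P3 59-64 | P5 64-69 | P6 69-72 | P5 72-74 |
Completion: P1=33  P2=59  P3=64  P4=47  P5=74  P6=72
Turnaround (C−A): P1=33  P2=59  P3=64  P4=47  P5=74  P6=72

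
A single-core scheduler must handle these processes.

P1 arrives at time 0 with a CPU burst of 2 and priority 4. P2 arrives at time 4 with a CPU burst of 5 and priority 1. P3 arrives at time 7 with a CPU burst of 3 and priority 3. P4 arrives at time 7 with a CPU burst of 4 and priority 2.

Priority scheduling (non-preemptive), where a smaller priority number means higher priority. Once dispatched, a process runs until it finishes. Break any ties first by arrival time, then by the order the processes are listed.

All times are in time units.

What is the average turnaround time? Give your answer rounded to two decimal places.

Timeline: | P1 0-2 | idle 2-4 | P2 4-9 | P4 9-13 | P3 13-16 |
Completion: P1=2  P2=9  P3=16  P4=13
Turnaround times: P1=2, P2=5, P3=9, P4=6
Average turnaround = (2+5+9+6) / 4 = 22/4 = 5.50

5.50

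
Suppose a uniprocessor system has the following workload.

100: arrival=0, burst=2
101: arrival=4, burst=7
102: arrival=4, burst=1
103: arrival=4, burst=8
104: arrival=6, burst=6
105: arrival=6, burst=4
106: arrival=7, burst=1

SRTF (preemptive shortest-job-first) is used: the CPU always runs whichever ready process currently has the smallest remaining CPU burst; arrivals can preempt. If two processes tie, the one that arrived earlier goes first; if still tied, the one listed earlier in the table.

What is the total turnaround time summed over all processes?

66

Schedule: | 100 0-2 | idle 2-4 | 102 4-5 | 101 5-6 | 105 6-7 | 106 7-8 | 105 8-11 | 101 11-17 | 104 17-23 | 103 23-31 |
Completion: 100=2  101=17  102=5  103=31  104=23  105=11  106=8
Turnaround = completion − arrival: 100=2, 101=13, 102=1, 103=27, 104=17, 105=5, 106=1
Total turnaround = 2 + 13 + 1 + 27 + 17 + 5 + 1 = 66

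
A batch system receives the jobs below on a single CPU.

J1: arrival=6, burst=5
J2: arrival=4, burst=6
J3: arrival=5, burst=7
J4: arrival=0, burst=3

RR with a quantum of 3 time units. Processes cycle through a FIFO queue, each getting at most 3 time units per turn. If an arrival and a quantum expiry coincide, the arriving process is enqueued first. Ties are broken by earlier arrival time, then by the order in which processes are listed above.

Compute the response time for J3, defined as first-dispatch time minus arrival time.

2

Gantt: | J4 0-3 | idle 3-4 | J2 4-7 | J3 7-10 | J1 10-13 | J2 13-16 | J3 16-19 | J1 19-21 | J3 21-22 |
Completion: J1=21  J2=16  J3=22  J4=3
Turnaround (C−A): J1=15  J2=12  J3=17  J4=3
Response(J3) = first start − arrival = 7 − 5 = 2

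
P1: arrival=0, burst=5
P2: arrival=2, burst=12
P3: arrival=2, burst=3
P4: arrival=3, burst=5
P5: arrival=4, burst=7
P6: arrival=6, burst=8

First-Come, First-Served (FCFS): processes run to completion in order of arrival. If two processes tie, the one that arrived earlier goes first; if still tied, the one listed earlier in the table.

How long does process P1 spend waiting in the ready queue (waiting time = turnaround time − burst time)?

Gantt: | P1 0-5 | P2 5-17 | P3 17-20 | P4 20-25 | P5 25-32 | P6 32-40 |
Completion: P1=5  P2=17  P3=20  P4=25  P5=32  P6=40
Turnaround (C−A): P1=5  P2=15  P3=18  P4=22  P5=28  P6=34
Waiting(P1) = turnaround − burst = 5 − 5 = 0

0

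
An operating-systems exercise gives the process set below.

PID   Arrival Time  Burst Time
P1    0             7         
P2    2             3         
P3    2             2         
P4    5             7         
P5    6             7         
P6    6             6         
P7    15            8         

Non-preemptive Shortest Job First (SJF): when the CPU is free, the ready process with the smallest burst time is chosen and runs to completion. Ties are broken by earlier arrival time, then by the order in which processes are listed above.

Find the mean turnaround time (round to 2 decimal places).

Schedule: | P1 0-7 | P3 7-9 | P2 9-12 | P6 12-18 | P4 18-25 | P5 25-32 | P7 32-40 |
Completion: P1=7  P2=12  P3=9  P4=25  P5=32  P6=18  P7=40
Turnaround (C−A): P1=7  P2=10  P3=7  P4=20  P5=26  P6=12  P7=25
Turnaround times: P1=7, P2=10, P3=7, P4=20, P5=26, P6=12, P7=25
Average turnaround = (7+10+7+20+26+12+25) / 7 = 107/7 = 15.29

15.29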